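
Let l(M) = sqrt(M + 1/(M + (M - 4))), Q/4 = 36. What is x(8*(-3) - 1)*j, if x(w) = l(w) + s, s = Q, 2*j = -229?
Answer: -16488 - 229*I*sqrt(8106)/36 ≈ -16488.0 - 572.71*I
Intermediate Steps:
Q = 144 (Q = 4*36 = 144)
j = -229/2 (j = (1/2)*(-229) = -229/2 ≈ -114.50)
s = 144
l(M) = sqrt(M + 1/(-4 + 2*M)) (l(M) = sqrt(M + 1/(M + (-4 + M))) = sqrt(M + 1/(-4 + 2*M)))
x(w) = 144 + sqrt(2/(-2 + w) + 4*w)/2 (x(w) = sqrt(2/(-2 + w) + 4*w)/2 + 144 = 144 + sqrt(2/(-2 + w) + 4*w)/2)
x(8*(-3) - 1)*j = (144 + sqrt(2/(-2 + (8*(-3) - 1)) + 4*(8*(-3) - 1))/2)*(-229/2) = (144 + sqrt(2/(-2 + (-24 - 1)) + 4*(-24 - 1))/2)*(-229/2) = (144 + sqrt(2/(-2 - 25) + 4*(-25))/2)*(-229/2) = (144 + sqrt(2/(-27) - 100)/2)*(-229/2) = (144 + sqrt(2*(-1/27) - 100)/2)*(-229/2) = (144 + sqrt(-2/27 - 100)/2)*(-229/2) = (144 + sqrt(-2702/27)/2)*(-229/2) = (144 + (I*sqrt(8106)/9)/2)*(-229/2) = (144 + I*sqrt(8106)/18)*(-229/2) = -16488 - 229*I*sqrt(8106)/36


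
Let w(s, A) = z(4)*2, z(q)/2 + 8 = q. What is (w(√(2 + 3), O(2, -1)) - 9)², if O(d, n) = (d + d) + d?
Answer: 625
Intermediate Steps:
z(q) = -16 + 2*q
O(d, n) = 3*d (O(d, n) = 2*d + d = 3*d)
w(s, A) = -16 (w(s, A) = (-16 + 2*4)*2 = (-16 + 8)*2 = -8*2 = -16)
(w(√(2 + 3), O(2, -1)) - 9)² = (-16 - 9)² = (-25)² = 625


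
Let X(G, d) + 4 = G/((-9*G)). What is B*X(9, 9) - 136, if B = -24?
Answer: -112/3 ≈ -37.333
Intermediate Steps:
X(G, d) = -37/9 (X(G, d) = -4 + G/((-9*G)) = -4 + G*(-1/(9*G)) = -4 - ⅑ = -37/9)
B*X(9, 9) - 136 = -24*(-37/9) - 136 = 296/3 - 136 = -112/3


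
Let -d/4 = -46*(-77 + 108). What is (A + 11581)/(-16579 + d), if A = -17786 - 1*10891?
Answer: 17096/10875 ≈ 1.5720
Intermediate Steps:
d = 5704 (d = -(-184)*(-77 + 108) = -(-184)*31 = -4*(-1426) = 5704)
A = -28677 (A = -17786 - 10891 = -28677)
(A + 11581)/(-16579 + d) = (-28677 + 11581)/(-16579 + 5704) = -17096/(-10875) = -17096*(-1/10875) = 17096/10875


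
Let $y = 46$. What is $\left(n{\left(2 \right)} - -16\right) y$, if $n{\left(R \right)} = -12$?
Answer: $184$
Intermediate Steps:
$\left(n{\left(2 \right)} - -16\right) y = \left(-12 - -16\right) 46 = \left(-12 + 16\right) 46 = 4 \cdot 46 = 184$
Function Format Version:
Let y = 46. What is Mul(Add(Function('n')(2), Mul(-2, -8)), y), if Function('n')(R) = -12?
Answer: 184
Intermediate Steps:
Mul(Add(Function('n')(2), Mul(-2, -8)), y) = Mul(Add(-12, Mul(-2, -8)), 46) = Mul(Add(-12, 16), 46) = Mul(4, 46) = 184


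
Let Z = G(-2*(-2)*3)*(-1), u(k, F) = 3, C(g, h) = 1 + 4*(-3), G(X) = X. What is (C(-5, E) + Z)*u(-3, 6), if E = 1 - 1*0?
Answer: -69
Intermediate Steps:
E = 1 (E = 1 + 0 = 1)
C(g, h) = -11 (C(g, h) = 1 - 12 = -11)
Z = -12 (Z = (-2*(-2)*3)*(-1) = (4*3)*(-1) = 12*(-1) = -12)
(C(-5, E) + Z)*u(-3, 6) = (-11 - 12)*3 = -23*3 = -69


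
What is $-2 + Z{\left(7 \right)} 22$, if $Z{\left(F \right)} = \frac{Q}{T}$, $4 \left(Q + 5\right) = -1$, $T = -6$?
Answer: $\frac{69}{4} \approx 17.25$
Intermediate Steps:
$Q = - \frac{21}{4}$ ($Q = -5 + \frac{1}{4} \left(-1\right) = -5 - \frac{1}{4} = - \frac{21}{4} \approx -5.25$)
$Z{\left(F \right)} = \frac{7}{8}$ ($Z{\left(F \right)} = - \frac{21}{4 \left(-6\right)} = \left(- \frac{21}{4}\right) \left(- \frac{1}{6}\right) = \frac{7}{8}$)
$-2 + Z{\left(7 \right)} 22 = -2 + \frac{7}{8} \cdot 22 = -2 + \frac{77}{4} = \frac{69}{4}$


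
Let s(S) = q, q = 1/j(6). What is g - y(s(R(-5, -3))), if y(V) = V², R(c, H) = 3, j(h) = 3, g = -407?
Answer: -3664/9 ≈ -407.11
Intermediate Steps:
q = ⅓ (q = 1/3 = ⅓ ≈ 0.33333)
s(S) = ⅓
g - y(s(R(-5, -3))) = -407 - (⅓)² = -407 - 1*⅑ = -407 - ⅑ = -3664/9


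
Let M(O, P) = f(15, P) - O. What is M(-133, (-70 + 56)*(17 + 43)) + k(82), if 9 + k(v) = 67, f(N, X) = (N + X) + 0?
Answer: -634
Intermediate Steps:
f(N, X) = N + X
k(v) = 58 (k(v) = -9 + 67 = 58)
M(O, P) = 15 + P - O (M(O, P) = (15 + P) - O = 15 + P - O)
M(-133, (-70 + 56)*(17 + 43)) + k(82) = (15 + (-70 + 56)*(17 + 43) - 1*(-133)) + 58 = (15 - 14*60 + 133) + 58 = (15 - 840 + 133) + 58 = -692 + 58 = -634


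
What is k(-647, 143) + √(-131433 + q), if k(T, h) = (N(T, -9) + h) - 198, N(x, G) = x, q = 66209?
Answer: -702 + 2*I*√16306 ≈ -702.0 + 255.39*I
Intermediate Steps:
k(T, h) = -198 + T + h (k(T, h) = (T + h) - 198 = -198 + T + h)
k(-647, 143) + √(-131433 + q) = (-198 - 647 + 143) + √(-131433 + 66209) = -702 + √(-65224) = -702 + 2*I*√16306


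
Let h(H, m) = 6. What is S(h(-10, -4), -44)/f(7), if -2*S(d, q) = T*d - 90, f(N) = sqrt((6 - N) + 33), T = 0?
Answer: 45*sqrt(2)/8 ≈ 7.9549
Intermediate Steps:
f(N) = sqrt(39 - N)
S(d, q) = 45 (S(d, q) = -(0*d - 90)/2 = -(0 - 90)/2 = -1/2*(-90) = 45)
S(h(-10, -4), -44)/f(7) = 45/(sqrt(39 - 1*7)) = 45/(sqrt(39 - 7)) = 45/(sqrt(32)) = 45/((4*sqrt(2))) = 45*(sqrt(2)/8) = 45*sqrt(2)/8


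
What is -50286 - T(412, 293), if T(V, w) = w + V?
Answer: -50991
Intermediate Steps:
T(V, w) = V + w
-50286 - T(412, 293) = -50286 - (412 + 293) = -50286 - 1*705 = -50286 - 705 = -50991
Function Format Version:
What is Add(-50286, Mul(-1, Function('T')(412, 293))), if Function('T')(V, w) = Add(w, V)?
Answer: -50991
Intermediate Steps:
Function('T')(V, w) = Add(V, w)
Add(-50286, Mul(-1, Function('T')(412, 293))) = Add(-50286, Mul(-1, Add(412, 293))) = Add(-50286, Mul(-1, 705)) = Add(-50286, -705) = -50991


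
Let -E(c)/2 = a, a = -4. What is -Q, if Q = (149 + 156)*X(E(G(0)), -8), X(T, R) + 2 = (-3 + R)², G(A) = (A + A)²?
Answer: -36295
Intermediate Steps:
G(A) = 4*A² (G(A) = (2*A)² = 4*A²)
E(c) = 8 (E(c) = -2*(-4) = 8)
X(T, R) = -2 + (-3 + R)²
Q = 36295 (Q = (149 + 156)*(-2 + (-3 - 8)²) = 305*(-2 + (-11)²) = 305*(-2 + 121) = 305*119 = 36295)
-Q = -1*36295 = -36295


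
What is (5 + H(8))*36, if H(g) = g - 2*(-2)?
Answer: 612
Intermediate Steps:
H(g) = 4 + g (H(g) = g + 4 = 4 + g)
(5 + H(8))*36 = (5 + (4 + 8))*36 = (5 + 12)*36 = 17*36 = 612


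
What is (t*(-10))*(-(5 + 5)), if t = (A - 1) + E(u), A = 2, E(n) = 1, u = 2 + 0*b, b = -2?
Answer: 200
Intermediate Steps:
u = 2 (u = 2 + 0*(-2) = 2 + 0 = 2)
t = 2 (t = (2 - 1) + 1 = 1 + 1 = 2)
(t*(-10))*(-(5 + 5)) = (2*(-10))*(-(5 + 5)) = -(-20)*10 = -20*(-10) = 200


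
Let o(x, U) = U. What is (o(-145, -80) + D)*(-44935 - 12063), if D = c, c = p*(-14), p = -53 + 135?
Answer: 69993544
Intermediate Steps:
p = 82
c = -1148 (c = 82*(-14) = -1148)
D = -1148
(o(-145, -80) + D)*(-44935 - 12063) = (-80 - 1148)*(-44935 - 12063) = -1228*(-56998) = 69993544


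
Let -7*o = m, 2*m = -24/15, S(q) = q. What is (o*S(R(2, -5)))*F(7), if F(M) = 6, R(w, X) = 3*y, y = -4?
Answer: -288/35 ≈ -8.2286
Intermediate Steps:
R(w, X) = -12 (R(w, X) = 3*(-4) = -12)
m = -⅘ (m = (-24/15)/2 = (-24*1/15)/2 = (½)*(-8/5) = -⅘ ≈ -0.80000)
o = 4/35 (o = -⅐*(-⅘) = 4/35 ≈ 0.11429)
(o*S(R(2, -5)))*F(7) = ((4/35)*(-12))*6 = -48/35*6 = -288/35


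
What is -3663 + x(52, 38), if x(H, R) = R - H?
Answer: -3677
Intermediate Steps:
-3663 + x(52, 38) = -3663 + (38 - 1*52) = -3663 + (38 - 52) = -3663 - 14 = -3677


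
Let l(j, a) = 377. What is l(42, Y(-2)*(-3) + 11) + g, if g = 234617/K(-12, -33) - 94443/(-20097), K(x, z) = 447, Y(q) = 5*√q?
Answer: 301631119/332717 ≈ 906.57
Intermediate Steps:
g = 176196810/332717 (g = 234617/447 - 94443/(-20097) = 234617*(1/447) - 94443*(-1/20097) = 234617/447 + 31481/6699 = 176196810/332717 ≈ 529.57)
l(42, Y(-2)*(-3) + 11) + g = 377 + 176196810/332717 = 301631119/332717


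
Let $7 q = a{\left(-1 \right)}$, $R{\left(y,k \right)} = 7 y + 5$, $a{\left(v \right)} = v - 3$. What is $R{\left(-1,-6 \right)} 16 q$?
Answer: $\frac{128}{7} \approx 18.286$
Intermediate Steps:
$a{\left(v \right)} = -3 + v$
$R{\left(y,k \right)} = 5 + 7 y$
$q = - \frac{4}{7}$ ($q = \frac{-3 - 1}{7} = \frac{1}{7} \left(-4\right) = - \frac{4}{7} \approx -0.57143$)
$R{\left(-1,-6 \right)} 16 q = \left(5 + 7 \left(-1\right)\right) 16 \left(- \frac{4}{7}\right) = \left(5 - 7\right) 16 \left(- \frac{4}{7}\right) = \left(-2\right) 16 \left(- \frac{4}{7}\right) = \left(-32\right) \left(- \frac{4}{7}\right) = \frac{128}{7}$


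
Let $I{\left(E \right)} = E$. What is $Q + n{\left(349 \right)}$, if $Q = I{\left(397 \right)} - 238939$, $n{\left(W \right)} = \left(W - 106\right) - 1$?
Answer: $-238300$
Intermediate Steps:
$n{\left(W \right)} = -107 + W$ ($n{\left(W \right)} = \left(-106 + W\right) - 1 = -107 + W$)
$Q = -238542$ ($Q = 397 - 238939 = -238542$)
$Q + n{\left(349 \right)} = -238542 + \left(-107 + 349\right) = -238542 + 242 = -238300$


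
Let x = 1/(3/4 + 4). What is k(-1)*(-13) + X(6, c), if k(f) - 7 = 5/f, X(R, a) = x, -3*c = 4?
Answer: -490/19 ≈ -25.789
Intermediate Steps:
c = -4/3 (c = -⅓*4 = -4/3 ≈ -1.3333)
x = 4/19 (x = 1/(3*(¼) + 4) = 1/(¾ + 4) = 1/(19/4) = 4/19 ≈ 0.21053)
X(R, a) = 4/19
k(f) = 7 + 5/f
k(-1)*(-13) + X(6, c) = (7 + 5/(-1))*(-13) + 4/19 = (7 + 5*(-1))*(-13) + 4/19 = (7 - 5)*(-13) + 4/19 = 2*(-13) + 4/19 = -26 + 4/19 = -490/19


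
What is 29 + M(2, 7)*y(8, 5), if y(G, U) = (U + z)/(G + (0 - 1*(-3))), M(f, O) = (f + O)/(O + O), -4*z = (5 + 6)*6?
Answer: 8725/308 ≈ 28.328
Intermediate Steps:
z = -33/2 (z = -(5 + 6)*6/4 = -11*6/4 = -1/4*66 = -33/2 ≈ -16.500)
M(f, O) = (O + f)/(2*O) (M(f, O) = (O + f)/((2*O)) = (O + f)*(1/(2*O)) = (O + f)/(2*O))
y(G, U) = (-33/2 + U)/(3 + G) (y(G, U) = (U - 33/2)/(G + (0 - 1*(-3))) = (-33/2 + U)/(G + (0 + 3)) = (-33/2 + U)/(G + 3) = (-33/2 + U)/(3 + G))
29 + M(2, 7)*y(8, 5) = 29 + ((1/2)*(7 + 2)/7)*((-33/2 + 5)/(3 + 8)) = 29 + ((1/2)*(1/7)*9)*(-23/2/11) = 29 + 9*((1/11)*(-23/2))/14 = 29 + (9/14)*(-23/22) = 29 - 207/308 = 8725/308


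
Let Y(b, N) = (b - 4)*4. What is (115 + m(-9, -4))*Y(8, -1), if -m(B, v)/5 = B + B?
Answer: 3280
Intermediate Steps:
Y(b, N) = -16 + 4*b (Y(b, N) = (-4 + b)*4 = -16 + 4*b)
m(B, v) = -10*B (m(B, v) = -5*(B + B) = -10*B)
(115 + m(-9, -4))*Y(8, -1) = (115 - 10*(-9))*(-16 + 4*8) = (115 + 90)*(-16 + 32) = 205*16 = 3280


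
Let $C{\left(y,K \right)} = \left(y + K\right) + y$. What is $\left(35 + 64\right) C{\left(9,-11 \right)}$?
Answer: $693$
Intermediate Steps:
$C{\left(y,K \right)} = K + 2 y$ ($C{\left(y,K \right)} = \left(K + y\right) + y = K + 2 y$)
$\left(35 + 64\right) C{\left(9,-11 \right)} = \left(35 + 64\right) \left(-11 + 2 \cdot 9\right) = 99 \left(-11 + 18\right) = 99 \cdot 7 = 693$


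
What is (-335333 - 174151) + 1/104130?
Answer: -53052568919/104130 ≈ -5.0948e+5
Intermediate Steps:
(-335333 - 174151) + 1/104130 = -509484 + 1/104130 = -53052568919/104130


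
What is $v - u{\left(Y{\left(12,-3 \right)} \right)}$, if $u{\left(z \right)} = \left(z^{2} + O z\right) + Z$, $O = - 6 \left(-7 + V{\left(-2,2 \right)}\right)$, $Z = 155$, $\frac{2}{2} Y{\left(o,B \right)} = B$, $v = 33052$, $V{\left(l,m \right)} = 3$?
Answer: $32960$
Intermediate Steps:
$Y{\left(o,B \right)} = B$
$O = 24$ ($O = - 6 \left(-7 + 3\right) = \left(-6\right) \left(-4\right) = 24$)
$u{\left(z \right)} = 155 + z^{2} + 24 z$ ($u{\left(z \right)} = \left(z^{2} + 24 z\right) + 155 = 155 + z^{2} + 24 z$)
$v - u{\left(Y{\left(12,-3 \right)} \right)} = 33052 - \left(155 + \left(-3\right)^{2} + 24 \left(-3\right)\right) = 33052 - \left(155 + 9 - 72\right) = 33052 - 92 = 32960$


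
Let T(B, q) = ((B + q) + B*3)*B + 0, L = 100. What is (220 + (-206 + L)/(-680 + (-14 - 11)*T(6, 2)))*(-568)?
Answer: -143094252/1145 ≈ -1.2497e+5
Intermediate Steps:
T(B, q) = B*(q + 4*B) (T(B, q) = ((B + q) + 3*B)*B + 0 = (q + 4*B)*B + 0 = B*(q + 4*B) + 0 = B*(q + 4*B))
(220 + (-206 + L)/(-680 + (-14 - 11)*T(6, 2)))*(-568) = (220 + (-206 + 100)/(-680 + (-14 - 11)*(6*(2 + 4*6))))*(-568) = (220 - 106/(-680 - 150*(2 + 24)))*(-568) = (220 - 106/(-680 - 150*26))*(-568) = (220 - 106/(-680 - 25*156))*(-568) = (220 - 106/(-680 - 3900))*(-568) = (220 - 106/(-4580))*(-568) = (220 - 106*(-1/4580))*(-568) = (220 + 53/2290)*(-568) = (503853/2290)*(-568) = -143094252/1145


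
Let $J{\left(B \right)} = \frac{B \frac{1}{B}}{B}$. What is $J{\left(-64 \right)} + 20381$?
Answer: $\frac{1304383}{64} \approx 20381.0$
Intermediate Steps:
$J{\left(B \right)} = \frac{1}{B}$ ($J{\left(B \right)} = 1 \frac{1}{B} = \frac{1}{B}$)
$J{\left(-64 \right)} + 20381 = \frac{1}{-64} + 20381 = - \frac{1}{64} + 20381 = \frac{1304383}{64}$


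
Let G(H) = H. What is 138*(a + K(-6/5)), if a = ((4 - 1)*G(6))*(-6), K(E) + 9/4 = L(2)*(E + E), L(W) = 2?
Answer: -158769/10 ≈ -15877.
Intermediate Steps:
K(E) = -9/4 + 4*E (K(E) = -9/4 + 2*(E + E) = -9/4 + 2*(2*E) = -9/4 + 4*E)
a = -108 (a = ((4 - 1)*6)*(-6) = (3*6)*(-6) = 18*(-6) = -108)
138*(a + K(-6/5)) = 138*(-108 + (-9/4 + 4*(-6/5))) = 138*(-108 + (-9/4 - 24/5)) = 138*(-108 - 141/20) = 138*(-2301/20) = -158769/10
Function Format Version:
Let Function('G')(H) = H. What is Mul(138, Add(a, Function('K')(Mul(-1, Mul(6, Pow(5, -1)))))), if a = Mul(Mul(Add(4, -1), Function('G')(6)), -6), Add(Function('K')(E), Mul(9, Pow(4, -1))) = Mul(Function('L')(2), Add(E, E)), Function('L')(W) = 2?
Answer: Rational(-158769, 10) ≈ -15877.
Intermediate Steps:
Function('K')(E) = Add(Rational(-9, 4), Mul(4, E)) (Function('K')(E) = Add(Rational(-9, 4), Mul(2, Add(E, E))) = Add(Rational(-9, 4), Mul(2, Mul(2, E))) = Add(Rational(-9, 4), Mul(4, E)))
a = -108 (a = Mul(Mul(Add(4, -1), 6), -6) = Mul(Mul(3, 6), -6) = Mul(18, -6) = -108)
Mul(138, Add(a, Function('K')(Mul(-1, Mul(6, Pow(5, -1)))))) = Mul(138, Add(-108, Add(Rational(-9, 4), Mul(4, Mul(-1, Mul(6, Pow(5, -1))))))) = Mul(138, Add(-108, Add(Rational(-9, 4), Mul(4, Mul(-1, Mul(6, Rational(1, 5))))))) = Mul(138, Add(-108, Add(Rational(-9, 4), Mul(4, Mul(-1, Rational(6, 5)))))) = Mul(138, Add(-108, Add(Rational(-9, 4), Mul(4, Rational(-6, 5))))) = Mul(138, Add(-108, Add(Rational(-9, 4), Rational(-24, 5)))) = Mul(138, Add(-108, Rational(-141, 20))) = Mul(138, Rational(-2301, 20)) = Rational(-158769, 10)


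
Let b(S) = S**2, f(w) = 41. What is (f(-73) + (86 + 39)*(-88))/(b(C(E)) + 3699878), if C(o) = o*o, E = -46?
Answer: -3653/2725778 ≈ -0.0013402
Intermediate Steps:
C(o) = o**2
(f(-73) + (86 + 39)*(-88))/(b(C(E)) + 3699878) = (41 + (86 + 39)*(-88))/(((-46)**2)**2 + 3699878) = (41 + 125*(-88))/(2116**2 + 3699878) = (41 - 11000)/(4477456 + 3699878) = -10959/8177334 = -10959*1/8177334 = -3653/2725778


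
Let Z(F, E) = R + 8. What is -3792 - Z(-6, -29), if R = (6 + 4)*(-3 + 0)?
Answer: -3770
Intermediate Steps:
R = -30 (R = 10*(-3) = -30)
Z(F, E) = -22 (Z(F, E) = -30 + 8 = -22)
-3792 - Z(-6, -29) = -3792 - 1*(-22) = -3792 + 22 = -3770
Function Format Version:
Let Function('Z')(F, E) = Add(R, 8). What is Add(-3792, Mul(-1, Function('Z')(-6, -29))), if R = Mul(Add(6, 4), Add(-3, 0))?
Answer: -3770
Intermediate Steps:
R = -30 (R = Mul(10, -3) = -30)
Function('Z')(F, E) = -22 (Function('Z')(F, E) = Add(-30, 8) = -22)
Add(-3792, Mul(-1, Function('Z')(-6, -29))) = Add(-3792, Mul(-1, -22)) = Add(-3792, 22) = -3770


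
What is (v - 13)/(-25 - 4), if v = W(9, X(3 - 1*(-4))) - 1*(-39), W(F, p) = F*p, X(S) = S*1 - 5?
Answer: -44/29 ≈ -1.5172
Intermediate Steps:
X(S) = -5 + S (X(S) = S - 5 = -5 + S)
v = 57 (v = 9*(-5 + (3 - 1*(-4))) - 1*(-39) = 9*(-5 + (3 + 4)) + 39 = 9*(-5 + 7) + 39 = 9*2 + 39 = 18 + 39 = 57)
(v - 13)/(-25 - 4) = (57 - 13)/(-25 - 4) = 44/(-29) = 44*(-1/29) = -44/29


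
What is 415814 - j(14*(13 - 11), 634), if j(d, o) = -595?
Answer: 416409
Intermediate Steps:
415814 - j(14*(13 - 11), 634) = 415814 - 1*(-595) = 415814 + 595 = 416409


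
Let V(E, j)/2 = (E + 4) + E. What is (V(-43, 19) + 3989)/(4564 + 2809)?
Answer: 3825/7373 ≈ 0.51878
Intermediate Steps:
V(E, j) = 8 + 4*E (V(E, j) = 2*((E + 4) + E) = 2*((4 + E) + E) = 2*(4 + 2*E) = 8 + 4*E)
(V(-43, 19) + 3989)/(4564 + 2809) = ((8 + 4*(-43)) + 3989)/(4564 + 2809) = ((8 - 172) + 3989)/7373 = (-164 + 3989)*(1/7373) = 3825*(1/7373) = 3825/7373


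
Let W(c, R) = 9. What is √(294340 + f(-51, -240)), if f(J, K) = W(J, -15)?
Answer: √294349 ≈ 542.54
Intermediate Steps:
f(J, K) = 9
√(294340 + f(-51, -240)) = √(294340 + 9) = √294349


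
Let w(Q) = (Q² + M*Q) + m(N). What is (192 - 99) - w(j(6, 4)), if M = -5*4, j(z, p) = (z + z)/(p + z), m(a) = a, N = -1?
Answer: 2914/25 ≈ 116.56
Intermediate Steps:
j(z, p) = 2*z/(p + z) (j(z, p) = (2*z)/(p + z) = 2*z/(p + z))
M = -20
w(Q) = -1 + Q² - 20*Q (w(Q) = (Q² - 20*Q) - 1 = -1 + Q² - 20*Q)
(192 - 99) - w(j(6, 4)) = (192 - 99) - (-1 + (2*6/(4 + 6))² - 40*6/(4 + 6)) = 93 - (-1 + (2*6/10)² - 40*6/10) = 93 - (-1 + (2*6*(⅒))² - 40*6/10) = 93 - (-1 + (6/5)² - 20*6/5) = 93 - (-1 + 36/25 - 24) = 93 - 1*(-589/25) = 93 + 589/25 = 2914/25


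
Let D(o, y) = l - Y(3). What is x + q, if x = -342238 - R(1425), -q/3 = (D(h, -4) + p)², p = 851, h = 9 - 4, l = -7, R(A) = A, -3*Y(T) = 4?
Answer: -7462285/3 ≈ -2.4874e+6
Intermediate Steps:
Y(T) = -4/3 (Y(T) = -⅓*4 = -4/3)
h = 5
D(o, y) = -17/3 (D(o, y) = -7 - 1*(-4/3) = -7 + 4/3 = -17/3)
q = -6431296/3 (q = -3*(-17/3 + 851)² = -3*(2536/3)² = -3*6431296/9 = -6431296/3 ≈ -2.1438e+6)
x = -343663 (x = -342238 - 1*1425 = -342238 - 1425 = -343663)
x + q = -343663 - 6431296/3 = -7462285/3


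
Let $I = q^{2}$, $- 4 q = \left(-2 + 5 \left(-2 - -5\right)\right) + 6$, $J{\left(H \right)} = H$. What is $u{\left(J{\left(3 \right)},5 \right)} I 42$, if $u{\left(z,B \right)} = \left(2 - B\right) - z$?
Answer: $- \frac{22743}{4} \approx -5685.8$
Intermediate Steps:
$q = - \frac{19}{4}$ ($q = - \frac{\left(-2 + 5 \left(-2 - -5\right)\right) + 6}{4} = - \frac{\left(-2 + 5 \left(-2 + 5\right)\right) + 6}{4} = - \frac{\left(-2 + 5 \cdot 3\right) + 6}{4} = - \frac{\left(-2 + 15\right) + 6}{4} = - \frac{13 + 6}{4} = \left(- \frac{1}{4}\right) 19 = - \frac{19}{4} \approx -4.75$)
$u{\left(z,B \right)} = 2 - B - z$
$I = \frac{361}{16}$ ($I = \left(- \frac{19}{4}\right)^{2} = \frac{361}{16} \approx 22.563$)
$u{\left(J{\left(3 \right)},5 \right)} I 42 = \left(2 - 5 - 3\right) \frac{361}{16} \cdot 42 = \left(-6\right) \frac{361}{16} \cdot 42 = \left(- \frac{1083}{8}\right) 42 = - \frac{22743}{4}$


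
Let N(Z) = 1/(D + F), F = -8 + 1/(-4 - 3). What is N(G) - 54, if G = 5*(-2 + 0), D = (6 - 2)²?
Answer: -2963/55 ≈ -53.873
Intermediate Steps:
D = 16 (D = 4² = 16)
F = -57/7 (F = -8 + 1/(-7) = -8 - ⅐ = -57/7 ≈ -8.1429)
G = -10 (G = 5*(-2) = -10)
N(Z) = 7/55 (N(Z) = 1/(16 - 57/7) = 1/(55/7) = 7/55)
N(G) - 54 = 7/55 - 54 = -2963/55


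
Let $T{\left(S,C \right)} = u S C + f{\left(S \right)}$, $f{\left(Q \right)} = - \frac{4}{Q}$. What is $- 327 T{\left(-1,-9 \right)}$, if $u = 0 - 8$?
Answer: $22236$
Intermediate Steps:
$u = -8$
$T{\left(S,C \right)} = - \frac{4}{S} - 8 C S$ ($T{\left(S,C \right)} = - 8 S C - \frac{4}{S} = - 8 C S - \frac{4}{S} = - \frac{4}{S} - 8 C S$)
$- 327 T{\left(-1,-9 \right)} = - 327 \left(- \frac{4}{-1} - \left(-72\right) \left(-1\right)\right) = - 327 \left(\left(-4\right) \left(-1\right) - 72\right) = - 327 \left(4 - 72\right) = \left(-327\right) \left(-68\right) = 22236$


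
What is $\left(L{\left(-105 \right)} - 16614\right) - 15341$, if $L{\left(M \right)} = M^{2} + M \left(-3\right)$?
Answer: $-20615$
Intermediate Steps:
$L{\left(M \right)} = M^{2} - 3 M$
$\left(L{\left(-105 \right)} - 16614\right) - 15341 = \left(- 105 \left(-3 - 105\right) - 16614\right) - 15341 = \left(\left(-105\right) \left(-108\right) - 16614\right) - 15341 = \left(11340 - 16614\right) - 15341 = -5274 - 15341 = -20615$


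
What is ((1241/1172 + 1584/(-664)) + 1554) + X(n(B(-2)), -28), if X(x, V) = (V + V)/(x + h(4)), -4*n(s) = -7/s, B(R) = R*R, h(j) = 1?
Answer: 3386711277/2237348 ≈ 1513.7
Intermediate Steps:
B(R) = R**2
n(s) = 7/(4*s) (n(s) = -(-7)/(4*s) = 7/(4*s))
X(x, V) = 2*V/(1 + x) (X(x, V) = (V + V)/(x + 1) = (2*V)/(1 + x) = 2*V/(1 + x))
((1241/1172 + 1584/(-664)) + 1554) + X(n(B(-2)), -28) = ((1241/1172 + 1584/(-664)) + 1554) + 2*(-28)/(1 + 7/(4*((-2)**2))) = ((1241*(1/1172) + 1584*(-1/664)) + 1554) + 2*(-28)/(1 + (7/4)/4) = ((1241/1172 - 198/83) + 1554) + 2*(-28)/(1 + (7/4)*(1/4)) = (-129053/97276 + 1554) + 2*(-28)/(1 + 7/16) = 151037851/97276 + 2*(-28)/(23/16) = 151037851/97276 + 2*(-28)*(16/23) = 151037851/97276 - 896/23 = 3386711277/2237348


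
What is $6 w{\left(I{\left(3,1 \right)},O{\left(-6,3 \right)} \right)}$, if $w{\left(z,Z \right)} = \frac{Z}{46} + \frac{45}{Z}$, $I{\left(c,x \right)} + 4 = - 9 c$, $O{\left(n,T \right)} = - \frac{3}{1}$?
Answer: $- \frac{2079}{23} \approx -90.391$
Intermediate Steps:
$O{\left(n,T \right)} = -3$ ($O{\left(n,T \right)} = \left(-3\right) 1 = -3$)
$I{\left(c,x \right)} = -4 - 9 c$
$w{\left(z,Z \right)} = \frac{45}{Z} + \frac{Z}{46}$ ($w{\left(z,Z \right)} = Z \frac{1}{46} + \frac{45}{Z} = \frac{Z}{46} + \frac{45}{Z} = \frac{45}{Z} + \frac{Z}{46}$)
$6 w{\left(I{\left(3,1 \right)},O{\left(-6,3 \right)} \right)} = 6 \left(\frac{45}{-3} + \frac{1}{46} \left(-3\right)\right) = 6 \left(45 \left(- \frac{1}{3}\right) - \frac{3}{46}\right) = 6 \left(-15 - \frac{3}{46}\right) = 6 \left(- \frac{693}{46}\right) = - \frac{2079}{23}$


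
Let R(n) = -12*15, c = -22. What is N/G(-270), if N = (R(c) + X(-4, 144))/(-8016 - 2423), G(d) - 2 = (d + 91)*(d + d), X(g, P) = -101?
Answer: 281/1009054618 ≈ 2.7848e-7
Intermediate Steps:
R(n) = -180
G(d) = 2 + 2*d*(91 + d) (G(d) = 2 + (d + 91)*(d + d) = 2 + (91 + d)*(2*d) = 2 + 2*d*(91 + d))
N = 281/10439 (N = (-180 - 101)/(-8016 - 2423) = -281/(-10439) = -281*(-1/10439) = 281/10439 ≈ 0.026918)
N/G(-270) = 281/(10439*(2 + 2*(-270)² + 182*(-270))) = 281/(10439*(2 + 2*72900 - 49140)) = 281/(10439*(2 + 145800 - 49140)) = (281/10439)/96662 = (281/10439)*(1/96662) = 281/1009054618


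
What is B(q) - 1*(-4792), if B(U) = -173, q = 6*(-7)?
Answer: 4619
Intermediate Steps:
q = -42
B(q) - 1*(-4792) = -173 - 1*(-4792) = -173 + 4792 = 4619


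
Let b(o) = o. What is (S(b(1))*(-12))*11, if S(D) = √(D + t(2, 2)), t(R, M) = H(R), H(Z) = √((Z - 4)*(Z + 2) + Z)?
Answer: -132*√(1 + I*√6) ≈ -178.22 - 119.74*I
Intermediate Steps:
H(Z) = √(Z + (-4 + Z)*(2 + Z)) (H(Z) = √((-4 + Z)*(2 + Z) + Z) = √(Z + (-4 + Z)*(2 + Z)))
t(R, M) = √(-8 + R² - R)
S(D) = √(D + I*√6) (S(D) = √(D + √(-8 + 2² - 1*2)) = √(D + √(-8 + 4 - 2)) = √(D + √(-6)) = √(D + I*√6))
(S(b(1))*(-12))*11 = (√(1 + I*√6)*(-12))*11 = -12*√(1 + I*√6)*11 = -132*√(1 + I*√6)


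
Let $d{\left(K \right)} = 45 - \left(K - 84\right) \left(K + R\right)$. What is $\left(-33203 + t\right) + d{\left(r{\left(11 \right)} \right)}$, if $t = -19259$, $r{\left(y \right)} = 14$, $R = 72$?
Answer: $-46397$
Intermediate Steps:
$d{\left(K \right)} = 45 - \left(-84 + K\right) \left(72 + K\right)$ ($d{\left(K \right)} = 45 - \left(K - 84\right) \left(K + 72\right) = 45 - \left(-84 + K\right) \left(72 + K\right)$)
$\left(-33203 + t\right) + d{\left(r{\left(11 \right)} \right)} = \left(-33203 - 19259\right) + \left(6093 - 14^{2} + 12 \cdot 14\right) = -52462 + \left(6093 - 196 + 168\right) = -52462 + 6065 = -46397$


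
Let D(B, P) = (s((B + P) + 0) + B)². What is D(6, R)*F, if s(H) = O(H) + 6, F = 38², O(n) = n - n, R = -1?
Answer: 207936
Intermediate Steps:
O(n) = 0
F = 1444
s(H) = 6 (s(H) = 0 + 6 = 6)
D(B, P) = (6 + B)²
D(6, R)*F = (6 + 6)²*1444 = 12²*1444 = 144*1444 = 207936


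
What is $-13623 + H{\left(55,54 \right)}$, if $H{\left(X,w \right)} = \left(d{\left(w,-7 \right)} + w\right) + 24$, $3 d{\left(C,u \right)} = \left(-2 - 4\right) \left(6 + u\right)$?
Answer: $-13543$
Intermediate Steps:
$d{\left(C,u \right)} = -12 - 2 u$ ($d{\left(C,u \right)} = \frac{\left(-2 - 4\right) \left(6 + u\right)}{3} = \frac{\left(-6\right) \left(6 + u\right)}{3} = \frac{-36 - 6 u}{3} = -12 - 2 u$)
$H{\left(X,w \right)} = 26 + w$ ($H{\left(X,w \right)} = \left(\left(-12 - -14\right) + w\right) + 24 = \left(\left(-12 + 14\right) + w\right) + 24 = \left(2 + w\right) + 24 = 26 + w$)
$-13623 + H{\left(55,54 \right)} = -13623 + \left(26 + 54\right) = -13623 + 80 = -13543$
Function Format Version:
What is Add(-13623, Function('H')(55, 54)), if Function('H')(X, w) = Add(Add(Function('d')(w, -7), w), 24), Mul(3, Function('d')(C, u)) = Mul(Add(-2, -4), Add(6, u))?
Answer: -13543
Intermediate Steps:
Function('d')(C, u) = Add(-12, Mul(-2, u)) (Function('d')(C, u) = Mul(Rational(1, 3), Mul(Add(-2, -4), Add(6, u))) = Mul(Rational(1, 3), Mul(-6, Add(6, u))) = Mul(Rational(1, 3), Add(-36, Mul(-6, u))) = Add(-12, Mul(-2, u)))
Function('H')(X, w) = Add(26, w) (Function('H')(X, w) = Add(Add(Add(-12, Mul(-2, -7)), w), 24) = Add(Add(Add(-12, 14), w), 24) = Add(Add(2, w), 24) = Add(26, w))
Add(-13623, Function('H')(55, 54)) = Add(-13623, Add(26, 54)) = Add(-13623, 80) = -13543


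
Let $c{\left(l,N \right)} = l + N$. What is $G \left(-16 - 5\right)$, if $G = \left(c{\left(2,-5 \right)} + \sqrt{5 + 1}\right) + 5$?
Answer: $-42 - 21 \sqrt{6} \approx -93.439$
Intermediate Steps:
$c{\left(l,N \right)} = N + l$
$G = 2 + \sqrt{6}$ ($G = \left(\left(-5 + 2\right) + \sqrt{5 + 1}\right) + 5 = \left(-3 + \sqrt{6}\right) + 5 = 2 + \sqrt{6} \approx 4.4495$)
$G \left(-16 - 5\right) = \left(2 + \sqrt{6}\right) \left(-16 - 5\right) = \left(2 + \sqrt{6}\right) \left(-21\right) = -42 - 21 \sqrt{6}$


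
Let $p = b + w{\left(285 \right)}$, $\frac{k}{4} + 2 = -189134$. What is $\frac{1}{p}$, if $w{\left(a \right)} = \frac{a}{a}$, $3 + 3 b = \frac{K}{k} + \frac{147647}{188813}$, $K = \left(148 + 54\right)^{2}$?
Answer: $\frac{35711335568}{8666427193} \approx 4.1207$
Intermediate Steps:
$k = -756544$ ($k = -8 + 4 \left(-189134\right) = -8 - 756536 = -756544$)
$K = 40804$ ($K = 202^{2} = 40804$)
$b = - \frac{27044908375}{35711335568}$ ($b = -1 + \frac{\frac{40804}{-756544} + \frac{147647}{188813}}{3} = -1 + \frac{40804 \left(- \frac{1}{756544}\right) + 147647 \cdot \frac{1}{188813}}{3} = -1 + \frac{- \frac{10201}{189136} + \frac{147647}{188813}}{3} = -1 + \frac{1}{3} \cdot \frac{25999281579}{35711335568} = -1 + \frac{8666427193}{35711335568} = - \frac{27044908375}{35711335568} \approx -0.75732$)
$w{\left(a \right)} = 1$
$p = \frac{8666427193}{35711335568}$ ($p = - \frac{27044908375}{35711335568} + 1 = \frac{8666427193}{35711335568} \approx 0.24268$)
$\frac{1}{p} = \frac{1}{\frac{8666427193}{35711335568}} = \frac{35711335568}{8666427193}$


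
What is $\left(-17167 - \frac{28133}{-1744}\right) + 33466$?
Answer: $\frac{28453589}{1744} \approx 16315.0$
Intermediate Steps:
$\left(-17167 - \frac{28133}{-1744}\right) + 33466 = \left(-17167 - - \frac{28133}{1744}\right) + 33466 = \left(-17167 + \frac{28133}{1744}\right) + 33466 = - \frac{29911115}{1744} + 33466 = \frac{28453589}{1744}$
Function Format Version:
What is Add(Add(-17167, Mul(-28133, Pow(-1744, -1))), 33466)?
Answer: Rational(28453589, 1744) ≈ 16315.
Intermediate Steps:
Add(Add(-17167, Mul(-28133, Pow(-1744, -1))), 33466) = Add(Add(-17167, Mul(-28133, Rational(-1, 1744))), 33466) = Add(Add(-17167, Rational(28133, 1744)), 33466) = Add(Rational(-29911115, 1744), 33466) = Rational(28453589, 1744)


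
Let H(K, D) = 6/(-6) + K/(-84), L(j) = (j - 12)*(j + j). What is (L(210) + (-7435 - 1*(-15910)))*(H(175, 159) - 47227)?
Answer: -17311714745/4 ≈ -4.3279e+9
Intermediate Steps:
L(j) = 2*j*(-12 + j) (L(j) = (-12 + j)*(2*j) = 2*j*(-12 + j))
H(K, D) = -1 - K/84 (H(K, D) = 6*(-⅙) + K*(-1/84) = -1 - K/84)
(L(210) + (-7435 - 1*(-15910)))*(H(175, 159) - 47227) = (2*210*(-12 + 210) + (-7435 - 1*(-15910)))*((-1 - 1/84*175) - 47227) = (2*210*198 + (-7435 + 15910))*((-1 - 25/12) - 47227) = (83160 + 8475)*(-37/12 - 47227) = 91635*(-566761/12) = -17311714745/4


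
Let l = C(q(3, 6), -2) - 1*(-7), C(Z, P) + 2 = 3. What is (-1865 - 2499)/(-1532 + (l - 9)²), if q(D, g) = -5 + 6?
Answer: 4364/1531 ≈ 2.8504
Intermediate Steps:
q(D, g) = 1
C(Z, P) = 1 (C(Z, P) = -2 + 3 = 1)
l = 8 (l = 1 - 1*(-7) = 1 + 7 = 8)
(-1865 - 2499)/(-1532 + (l - 9)²) = (-1865 - 2499)/(-1532 + (8 - 9)²) = -4364/(-1532 + (-1)²) = -4364/(-1532 + 1) = -4364/(-1531) = -4364*(-1/1531) = 4364/1531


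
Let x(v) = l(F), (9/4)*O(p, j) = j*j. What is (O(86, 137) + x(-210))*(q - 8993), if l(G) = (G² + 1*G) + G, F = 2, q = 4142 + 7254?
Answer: 20064516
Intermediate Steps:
O(p, j) = 4*j²/9 (O(p, j) = 4*(j*j)/9 = 4*j²/9)
q = 11396
l(G) = G² + 2*G (l(G) = (G² + G) + G = (G + G²) + G = G² + 2*G)
x(v) = 8 (x(v) = 2*(2 + 2) = 2*4 = 8)
(O(86, 137) + x(-210))*(q - 8993) = ((4/9)*137² + 8)*(11396 - 8993) = ((4/9)*18769 + 8)*2403 = (75076/9 + 8)*2403 = (75148/9)*2403 = 20064516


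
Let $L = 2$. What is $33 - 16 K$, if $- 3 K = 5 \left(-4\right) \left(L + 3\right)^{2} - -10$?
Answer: $- \frac{7741}{3} \approx -2580.3$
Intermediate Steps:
$K = \frac{490}{3}$ ($K = - \frac{5 \left(-4\right) \left(2 + 3\right)^{2} - -10}{3} = - \frac{- 20 \cdot 5^{2} + 10}{3} = - \frac{\left(-20\right) 25 + 10}{3} = - \frac{-500 + 10}{3} = \left(- \frac{1}{3}\right) \left(-490\right) = \frac{490}{3} \approx 163.33$)
$33 - 16 K = 33 - \frac{7840}{3} = - \frac{7741}{3}$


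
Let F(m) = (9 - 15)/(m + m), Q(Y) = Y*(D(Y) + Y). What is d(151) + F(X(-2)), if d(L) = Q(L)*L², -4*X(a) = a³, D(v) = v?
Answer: 2079542401/2 ≈ 1.0398e+9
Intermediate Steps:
X(a) = -a³/4
Q(Y) = 2*Y² (Q(Y) = Y*(Y + Y) = Y*(2*Y) = 2*Y²)
d(L) = 2*L⁴ (d(L) = (2*L²)*L² = 2*L⁴)
F(m) = -3/m (F(m) = -6*1/(2*m) = -3/m)
d(151) + F(X(-2)) = 2*151⁴ - 3/((-¼*(-2)³)) = 2*519885601 - 3/((-¼*(-8))) = 1039771202 - 3/2 = 2079542401/2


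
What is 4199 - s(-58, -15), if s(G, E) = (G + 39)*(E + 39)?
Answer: 4655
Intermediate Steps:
s(G, E) = (39 + E)*(39 + G) (s(G, E) = (39 + G)*(39 + E) = (39 + E)*(39 + G))
4199 - s(-58, -15) = 4199 - (1521 + 39*(-15) + 39*(-58) - 15*(-58)) = 4199 - (1521 - 585 - 2262 + 870) = 4199 - 1*(-456) = 4199 + 456 = 4655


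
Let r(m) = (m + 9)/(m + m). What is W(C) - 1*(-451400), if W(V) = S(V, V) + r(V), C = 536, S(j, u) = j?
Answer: 484475937/1072 ≈ 4.5194e+5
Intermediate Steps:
r(m) = (9 + m)/(2*m) (r(m) = (9 + m)/((2*m)) = (9 + m)*(1/(2*m)) = (9 + m)/(2*m))
W(V) = V + (9 + V)/(2*V)
W(C) - 1*(-451400) = (1/2 + 536 + (9/2)/536) - 1*(-451400) = (1/2 + 536 + (9/2)*(1/536)) + 451400 = (1/2 + 536 + 9/1072) + 451400 = 575137/1072 + 451400 = 484475937/1072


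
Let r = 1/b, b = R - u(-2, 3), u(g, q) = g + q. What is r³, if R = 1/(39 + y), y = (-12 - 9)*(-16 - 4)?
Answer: -96702579/96071912 ≈ -1.0066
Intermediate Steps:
y = 420 (y = -21*(-20) = 420)
R = 1/459 (R = 1/(39 + 420) = 1/459 ≈ 0.0021787)
b = -458/459 (b = 1/459 - (-2 + 3) = 1/459 - 1*1 = 1/459 - 1 = -458/459 ≈ -0.99782)
r = -459/458 (r = 1/(-458/459) = -459/458 ≈ -1.0022)
r³ = (-459/458)³ = -96702579/96071912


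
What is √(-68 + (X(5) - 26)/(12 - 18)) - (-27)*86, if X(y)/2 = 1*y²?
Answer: 2322 + 6*I*√2 ≈ 2322.0 + 8.4853*I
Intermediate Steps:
X(y) = 2*y² (X(y) = 2*(1*y²) = 2*y²)
√(-68 + (X(5) - 26)/(12 - 18)) - (-27)*86 = √(-68 + (2*5² - 26)/(12 - 18)) - (-27)*86 = √(-68 + (2*25 - 26)/(-6)) - 27*(-86) = √(-68 + (50 - 26)*(-⅙)) + 2322 = √(-68 + 24*(-⅙)) + 2322 = √(-68 - 4) + 2322 = √(-72) + 2322 = 6*I*√2 + 2322 = 2322 + 6*I*√2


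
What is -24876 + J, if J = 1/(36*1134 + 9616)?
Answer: -1254745439/50440 ≈ -24876.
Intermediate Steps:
J = 1/50440 (J = 1/(40824 + 9616) = 1/50440 ≈ 1.9826e-5)
-24876 + J = -24876 + 1/50440 = -1254745439/50440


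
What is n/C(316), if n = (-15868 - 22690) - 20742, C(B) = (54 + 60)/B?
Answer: -9369400/57 ≈ -1.6438e+5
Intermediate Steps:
C(B) = 114/B
n = -59300 (n = -38558 - 20742 = -59300)
n/C(316) = -59300/(114/316) = -59300/(114*(1/316)) = -59300/57/158 = -59300*158/57 = -9369400/57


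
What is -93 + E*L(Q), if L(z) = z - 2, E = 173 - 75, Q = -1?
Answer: -387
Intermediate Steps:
E = 98
L(z) = -2 + z
-93 + E*L(Q) = -93 + 98*(-2 - 1) = -93 + 98*(-3) = -93 - 294 = -387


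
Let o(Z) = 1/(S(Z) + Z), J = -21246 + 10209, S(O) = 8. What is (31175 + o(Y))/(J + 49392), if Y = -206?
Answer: 6172649/7594290 ≈ 0.81280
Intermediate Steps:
J = -11037
o(Z) = 1/(8 + Z)
(31175 + o(Y))/(J + 49392) = (31175 + 1/(8 - 206))/(-11037 + 49392) = (31175 + 1/(-198))/38355 = (31175 - 1/198)*(1/38355) = (6172649/198)*(1/38355) = 6172649/7594290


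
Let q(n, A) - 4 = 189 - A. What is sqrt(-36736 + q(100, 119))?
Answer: I*sqrt(36662) ≈ 191.47*I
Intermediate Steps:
q(n, A) = 193 - A (q(n, A) = 4 + (189 - A) = 193 - A)
sqrt(-36736 + q(100, 119)) = sqrt(-36736 + (193 - 1*119)) = sqrt(-36736 + (193 - 119)) = sqrt(-36736 + 74) = sqrt(-36662) = I*sqrt(36662)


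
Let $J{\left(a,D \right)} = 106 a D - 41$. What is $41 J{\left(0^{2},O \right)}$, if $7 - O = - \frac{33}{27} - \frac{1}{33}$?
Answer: $-1681$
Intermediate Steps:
$O = \frac{817}{99}$ ($O = 7 - \left(- \frac{33}{27} - \frac{1}{33}\right) = 7 - \left(\left(-33\right) \frac{1}{27} - \frac{1}{33}\right) = 7 - \left(- \frac{11}{9} - \frac{1}{33}\right) = 7 - - \frac{124}{99} = 7 + \frac{124}{99} = \frac{817}{99} \approx 8.2525$)
$J{\left(a,D \right)} = -41 + 106 D a$ ($J{\left(a,D \right)} = 106 D a - 41 = -41 + 106 D a$)
$41 J{\left(0^{2},O \right)} = 41 \left(-41 + 106 \cdot \frac{817}{99} \cdot 0^{2}\right) = 41 \left(-41 + 106 \cdot \frac{817}{99} \cdot 0\right) = 41 \left(-41 + 0\right) = 41 \left(-41\right) = -1681$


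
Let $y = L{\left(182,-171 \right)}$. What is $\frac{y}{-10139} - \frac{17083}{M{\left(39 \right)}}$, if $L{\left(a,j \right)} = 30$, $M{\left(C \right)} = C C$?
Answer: $- \frac{173250167}{15421419} \approx -11.234$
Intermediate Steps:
$M{\left(C \right)} = C^{2}$
$y = 30$
$\frac{y}{-10139} - \frac{17083}{M{\left(39 \right)}} = \frac{30}{-10139} - \frac{17083}{39^{2}} = 30 \left(- \frac{1}{10139}\right) - \frac{17083}{1521} = - \frac{30}{10139} - \frac{17083}{1521} = - \frac{173250167}{15421419}$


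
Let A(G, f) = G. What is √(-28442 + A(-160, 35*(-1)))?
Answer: 3*I*√3178 ≈ 169.12*I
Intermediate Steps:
√(-28442 + A(-160, 35*(-1))) = √(-28442 - 160) = √(-28602) = 3*I*√3178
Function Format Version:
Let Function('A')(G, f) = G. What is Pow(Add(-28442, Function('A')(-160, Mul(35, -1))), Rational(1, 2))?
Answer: Mul(3, I, Pow(3178, Rational(1, 2))) ≈ Mul(169.12, I)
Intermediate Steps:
Pow(Add(-28442, Function('A')(-160, Mul(35, -1))), Rational(1, 2)) = Pow(Add(-28442, -160), Rational(1, 2)) = Pow(-28602, Rational(1, 2)) = Mul(3, I, Pow(3178, Rational(1, 2)))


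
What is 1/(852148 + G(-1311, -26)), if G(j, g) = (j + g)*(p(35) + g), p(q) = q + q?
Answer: 1/793320 ≈ 1.2605e-6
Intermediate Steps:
p(q) = 2*q
G(j, g) = (70 + g)*(g + j) (G(j, g) = (j + g)*(2*35 + g) = (g + j)*(70 + g) = (70 + g)*(g + j))
1/(852148 + G(-1311, -26)) = 1/(852148 + ((-26)**2 + 70*(-26) + 70*(-1311) - 26*(-1311))) = 1/(852148 + (676 - 1820 - 91770 + 34086)) = 1/(852148 - 58828) = 1/793320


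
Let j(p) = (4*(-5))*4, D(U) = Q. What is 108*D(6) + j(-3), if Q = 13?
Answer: 1324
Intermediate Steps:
D(U) = 13
j(p) = -80 (j(p) = -20*4 = -80)
108*D(6) + j(-3) = 108*13 - 80 = 1404 - 80 = 1324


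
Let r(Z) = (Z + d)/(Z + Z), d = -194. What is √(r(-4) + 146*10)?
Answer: √5939/2 ≈ 38.532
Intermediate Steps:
r(Z) = (-194 + Z)/(2*Z) (r(Z) = (Z - 194)/(Z + Z) = (-194 + Z)/((2*Z)) = (-194 + Z)*(1/(2*Z)) = (-194 + Z)/(2*Z))
√(r(-4) + 146*10) = √((½)*(-194 - 4)/(-4) + 146*10) = √((½)*(-¼)*(-198) + 1460) = √(99/4 + 1460) = √(5939/4) = √5939/2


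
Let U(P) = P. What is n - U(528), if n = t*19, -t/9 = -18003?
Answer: 3077985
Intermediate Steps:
t = 162027 (t = -9*(-18003) = 162027)
n = 3078513 (n = 162027*19 = 3078513)
n - U(528) = 3078513 - 1*528 = 3078513 - 528 = 3077985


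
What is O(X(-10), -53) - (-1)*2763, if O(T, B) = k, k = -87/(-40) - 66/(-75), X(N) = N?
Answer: 553211/200 ≈ 2766.1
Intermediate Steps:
k = 611/200 (k = -87*(-1/40) - 66*(-1/75) = 87/40 + 22/25 = 611/200 ≈ 3.0550)
O(T, B) = 611/200
O(X(-10), -53) - (-1)*2763 = 611/200 - (-1)*2763 = 611/200 - 1*(-2763) = 611/200 + 2763 = 553211/200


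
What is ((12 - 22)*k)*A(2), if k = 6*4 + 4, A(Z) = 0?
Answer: 0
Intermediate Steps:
k = 28 (k = 24 + 4 = 28)
((12 - 22)*k)*A(2) = ((12 - 22)*28)*0 = -10*28*0 = -280*0 = 0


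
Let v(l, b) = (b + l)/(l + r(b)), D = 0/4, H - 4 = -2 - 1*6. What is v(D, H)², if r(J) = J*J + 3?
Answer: 16/361 ≈ 0.044321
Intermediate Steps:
H = -4 (H = 4 + (-2 - 1*6) = 4 + (-2 - 6) = 4 - 8 = -4)
D = 0 (D = 0*(¼) = 0)
r(J) = 3 + J² (r(J) = J² + 3 = 3 + J²)
v(l, b) = (b + l)/(3 + l + b²) (v(l, b) = (b + l)/(l + (3 + b²)) = (b + l)/(3 + l + b²))
v(D, H)² = ((-4 + 0)/(3 + 0 + (-4)²))² = (-4/(3 + 0 + 16))² = (-4/19)² = 16/361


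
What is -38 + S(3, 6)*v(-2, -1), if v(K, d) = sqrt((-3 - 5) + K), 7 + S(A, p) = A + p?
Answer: -38 + 2*I*sqrt(10) ≈ -38.0 + 6.3246*I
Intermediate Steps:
S(A, p) = -7 + A + p (S(A, p) = -7 + (A + p) = -7 + A + p)
v(K, d) = sqrt(-8 + K)
-38 + S(3, 6)*v(-2, -1) = -38 + (-7 + 3 + 6)*sqrt(-8 - 2) = -38 + 2*sqrt(-10) = -38 + 2*(I*sqrt(10)) = -38 + 2*I*sqrt(10)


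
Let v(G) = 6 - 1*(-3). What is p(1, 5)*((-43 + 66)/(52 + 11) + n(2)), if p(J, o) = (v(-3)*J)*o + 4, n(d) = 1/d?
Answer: 763/18 ≈ 42.389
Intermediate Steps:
v(G) = 9 (v(G) = 6 + 3 = 9)
p(J, o) = 4 + 9*J*o (p(J, o) = (9*J)*o + 4 = 9*J*o + 4 = 4 + 9*J*o)
p(1, 5)*((-43 + 66)/(52 + 11) + n(2)) = (4 + 9*1*5)*((-43 + 66)/(52 + 11) + 1/2) = (4 + 45)*(23/63 + 1/2) = 49*(23*(1/63) + 1/2) = 49*(23/63 + 1/2) = 49*(109/126) = 763/18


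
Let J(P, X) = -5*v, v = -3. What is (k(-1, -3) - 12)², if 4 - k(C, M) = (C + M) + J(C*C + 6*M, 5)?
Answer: 361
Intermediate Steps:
J(P, X) = 15 (J(P, X) = -5*(-3) = 15)
k(C, M) = -11 - C - M (k(C, M) = 4 - ((C + M) + 15) = 4 - (15 + C + M) = 4 + (-15 - C - M) = -11 - C - M)
(k(-1, -3) - 12)² = ((-11 - 1*(-1) - 1*(-3)) - 12)² = ((-11 + 1 + 3) - 12)² = (-7 - 12)² = (-19)² = 361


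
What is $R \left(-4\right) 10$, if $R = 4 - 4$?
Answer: $0$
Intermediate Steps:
$R = 0$
$R \left(-4\right) 10 = 0 \left(-4\right) 10 = 0 \cdot 10 = 0$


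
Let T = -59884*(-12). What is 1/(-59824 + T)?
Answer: 1/658784 ≈ 1.5179e-6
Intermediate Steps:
T = 718608
1/(-59824 + T) = 1/(-59824 + 718608) = 1/658784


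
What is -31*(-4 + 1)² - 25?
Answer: -304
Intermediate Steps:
-31*(-4 + 1)² - 25 = -31*(-3)² - 25 = -31*9 - 25 = -279 - 25 = -304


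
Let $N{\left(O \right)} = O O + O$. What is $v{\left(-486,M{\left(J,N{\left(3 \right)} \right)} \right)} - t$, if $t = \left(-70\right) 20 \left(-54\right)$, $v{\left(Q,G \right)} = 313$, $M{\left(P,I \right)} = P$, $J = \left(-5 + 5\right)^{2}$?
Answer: $-75287$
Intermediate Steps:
$N{\left(O \right)} = O + O^{2}$ ($N{\left(O \right)} = O^{2} + O = O + O^{2}$)
$J = 0$ ($J = 0^{2} = 0$)
$t = 75600$ ($t = \left(-1400\right) \left(-54\right) = 75600$)
$v{\left(-486,M{\left(J,N{\left(3 \right)} \right)} \right)} - t = 313 - 75600 = -75287$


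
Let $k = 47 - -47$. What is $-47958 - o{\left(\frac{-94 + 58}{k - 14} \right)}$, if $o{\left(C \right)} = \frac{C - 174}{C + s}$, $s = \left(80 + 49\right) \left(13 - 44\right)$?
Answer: $- \frac{1278705317}{26663} \approx -47958.0$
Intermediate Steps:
$k = 94$ ($k = 47 + 47 = 94$)
$s = -3999$ ($s = 129 \left(-31\right) = -3999$)
$o{\left(C \right)} = \frac{-174 + C}{-3999 + C}$ ($o{\left(C \right)} = \frac{C - 174}{C - 3999} = \frac{-174 + C}{-3999 + C}$)
$-47958 - o{\left(\frac{-94 + 58}{k - 14} \right)} = -47958 - \frac{-174 + \frac{-94 + 58}{94 - 14}}{-3999 + \frac{-94 + 58}{94 - 14}} = -47958 - \frac{-174 - \frac{36}{80}}{-3999 - \frac{36}{80}} = -47958 - \frac{-174 - \frac{9}{20}}{-3999 - \frac{9}{20}} = -47958 - \frac{1}{- \frac{79989}{20}} \left(- \frac{3489}{20}\right) = -47958 - \left(- \frac{20}{79989}\right) \left(- \frac{3489}{20}\right) = -47958 - \frac{1163}{26663} = - \frac{1278705317}{26663}$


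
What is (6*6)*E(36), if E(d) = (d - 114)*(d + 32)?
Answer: -190944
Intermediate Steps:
E(d) = (-114 + d)*(32 + d)
(6*6)*E(36) = (6*6)*(-3648 + 36² - 82*36) = 36*(-3648 + 1296 - 2952) = 36*(-5304) = -190944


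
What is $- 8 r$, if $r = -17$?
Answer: $136$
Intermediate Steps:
$- 8 r = \left(-8\right) \left(-17\right) = 136$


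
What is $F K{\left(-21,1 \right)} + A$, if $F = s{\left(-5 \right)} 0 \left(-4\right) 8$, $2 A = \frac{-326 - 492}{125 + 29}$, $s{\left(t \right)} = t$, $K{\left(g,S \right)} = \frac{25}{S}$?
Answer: $- \frac{409}{154} \approx -2.6558$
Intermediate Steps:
$A = - \frac{409}{154}$ ($A = \frac{\left(-326 - 492\right) \frac{1}{125 + 29}}{2} = \frac{\left(-818\right) \frac{1}{154}}{2} = \frac{1}{2} \left(- \frac{409}{77}\right) = - \frac{409}{154} \approx -2.6558$)
$F = 0$ ($F = - 5 \cdot 0 \left(-4\right) 8 = \left(-5\right) 0 \cdot 8 = 0 \cdot 8 = 0$)
$F K{\left(-21,1 \right)} + A = 0 \cdot \frac{25}{1} - \frac{409}{154} = 0 \cdot 25 \cdot 1 - \frac{409}{154} = 0 \cdot 25 - \frac{409}{154} = 0 - \frac{409}{154} = - \frac{409}{154}$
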